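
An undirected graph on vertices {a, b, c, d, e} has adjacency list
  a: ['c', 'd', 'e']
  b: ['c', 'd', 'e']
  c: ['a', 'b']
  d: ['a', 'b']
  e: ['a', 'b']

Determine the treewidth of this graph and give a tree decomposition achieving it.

Treewidth 2.
One such decomposition:
Bags: B1 = {a, b, d}  B2 = {a, b, e}  B3 = {a, b, c}
Tree: B1–B2, B2–B3

Every bag has size at most 3, so the width is 3 − 1 = 2 and tw(G) ≤ 2. Since b–d–a–e–b is a cycle in G, G is not acyclic. Forests are exactly the graphs of treewidth ≤ 1, so tw(G) ≥ 2. Hence tw(G) = 2 exactly.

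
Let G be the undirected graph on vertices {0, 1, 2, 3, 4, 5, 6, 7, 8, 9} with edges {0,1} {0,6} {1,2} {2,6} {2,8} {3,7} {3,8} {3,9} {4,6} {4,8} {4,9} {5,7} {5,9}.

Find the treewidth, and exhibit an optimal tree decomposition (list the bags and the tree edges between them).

Treewidth 2.
One such decomposition:
Bags: B1 = {0, 1, 2}  B2 = {0, 2, 6}  B3 = {2, 6, 8}  B4 = {4, 6, 8}  B5 = {3, 4, 8}  B6 = {3, 4, 9}  B7 = {3, 7, 9}  B8 = {5, 7, 9}
Tree: B1–B2, B2–B3, B3–B4, B4–B5, B5–B6, B6–B7, B7–B8

Each bag holds 3 vertices, so the decomposition has width 2, which upper-bounds the treewidth. The edges 1–0–6–2–1 form a cycle, so G is not a tree and its treewidth is at least 2. Therefore the treewidth is 2.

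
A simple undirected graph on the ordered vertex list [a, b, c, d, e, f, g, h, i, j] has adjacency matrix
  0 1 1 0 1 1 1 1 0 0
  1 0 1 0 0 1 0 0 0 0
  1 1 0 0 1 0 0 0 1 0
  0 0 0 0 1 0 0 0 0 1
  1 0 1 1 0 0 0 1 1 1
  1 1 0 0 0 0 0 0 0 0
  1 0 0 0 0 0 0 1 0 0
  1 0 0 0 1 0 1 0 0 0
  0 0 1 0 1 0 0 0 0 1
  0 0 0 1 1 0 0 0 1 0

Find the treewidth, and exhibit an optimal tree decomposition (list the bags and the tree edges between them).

The largest bag has 3 vertices, giving width 2; this decomposition certifies tw(G) ≤ 2. Conversely, {d, e, j} is a clique of size 3, and the vertices of any clique must share a bag in every tree decomposition; so some bag has ≥ 3 vertices and tw(G) ≥ 2. The upper and lower bounds meet at 2, so that is the treewidth.

Treewidth 2.
One such decomposition:
Bags: B1 = {a, e, h}  B2 = {a, c, e}  B3 = {c, e, i}  B4 = {a, b, c}  B5 = {e, i, j}  B6 = {a, g, h}  B7 = {a, b, f}  B8 = {d, e, j}
Tree: B1–B2, B2–B3, B2–B4, B3–B5, B1–B6, B4–B7, B5–B8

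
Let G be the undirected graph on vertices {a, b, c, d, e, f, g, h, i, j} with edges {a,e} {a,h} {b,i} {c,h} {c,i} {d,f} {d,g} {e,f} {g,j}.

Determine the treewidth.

A width-1 tree decomposition is:
Bags: B1 = {g, j}  B2 = {d, g}  B3 = {d, f}  B4 = {e, f}  B5 = {a, e}  B6 = {a, h}  B7 = {c, h}  B8 = {c, i}  B9 = {b, i}
Tree: B1–B2, B2–B3, B3–B4, B4–B5, B5–B6, B6–B7, B7–B8, B8–B9
The largest bag has 2 vertices, giving width 1; this decomposition certifies tw(G) ≤ 1. Since G has at least one edge (e.g. j–g), it is not an edgeless graph, so tw(G) ≥ 1. The upper and lower bounds meet at 1, so that is the treewidth.

1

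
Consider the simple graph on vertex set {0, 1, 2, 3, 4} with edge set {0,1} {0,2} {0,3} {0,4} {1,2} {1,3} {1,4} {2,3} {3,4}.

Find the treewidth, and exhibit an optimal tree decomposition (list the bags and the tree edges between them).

Treewidth 3.
One optimal decomposition is:
Bags: B1 = {0, 1, 2, 3}  B2 = {0, 1, 3, 4}
Tree: B1–B2

The largest bag has 4 vertices, giving width 3; this decomposition certifies tw(G) ≤ 3. Conversely, {0, 1, 2, 3} is a clique of size 4, and the vertices of any clique must share a bag in every tree decomposition; so some bag has ≥ 4 vertices and tw(G) ≥ 3. Therefore the treewidth is 3.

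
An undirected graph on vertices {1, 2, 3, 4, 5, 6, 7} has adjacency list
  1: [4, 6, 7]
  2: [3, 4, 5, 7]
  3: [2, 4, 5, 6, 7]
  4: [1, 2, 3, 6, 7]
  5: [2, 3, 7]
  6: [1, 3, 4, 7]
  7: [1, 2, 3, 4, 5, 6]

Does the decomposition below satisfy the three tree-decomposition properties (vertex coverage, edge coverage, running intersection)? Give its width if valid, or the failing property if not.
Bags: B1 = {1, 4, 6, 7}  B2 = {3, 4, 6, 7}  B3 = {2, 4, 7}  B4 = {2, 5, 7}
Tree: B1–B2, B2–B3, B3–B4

A tree decomposition must satisfy three properties: every vertex lies in some bag; for every edge, both endpoints lie together in some bag; and for every vertex, the bags containing it form a connected subtree. Here edge (3,2) lies in no bag, so the decomposition is invalid.

No — edge (3,2) lies in no bag.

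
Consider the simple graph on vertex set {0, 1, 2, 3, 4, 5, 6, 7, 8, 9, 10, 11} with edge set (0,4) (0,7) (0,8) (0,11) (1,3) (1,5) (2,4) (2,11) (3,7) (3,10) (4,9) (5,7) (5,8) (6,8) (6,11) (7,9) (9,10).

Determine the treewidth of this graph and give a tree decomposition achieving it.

Treewidth 3.
One optimal decomposition is:
Bags: B1 = {2, 4, 6, 11}  B2 = {0, 4, 6, 11}  B3 = {0, 4, 6, 8}  B4 = {0, 4, 8, 9}  B5 = {0, 7, 8, 9}  B6 = {5, 7, 8, 9}  B7 = {5, 7, 9, 10}  B8 = {3, 5, 7, 10}  B9 = {1, 3, 5, 10}
Tree: B1–B2, B2–B3, B3–B4, B4–B5, B5–B6, B6–B7, B7–B8, B8–B9

Every bag has size at most 4, so the width is 4 − 1 = 3 and tw(G) ≤ 3. For the lower bound: the 4 vertex sets {2,6,11}, {4}, {0}, {5,7,8,9} are disjoint, each induces a connected subgraph, and every pair is joined by at least one edge of G. Contracting each set to a single vertex therefore yields K_{4} as a minor, and since treewidth is minor-monotone, tw(G) ≥ tw(K_{4}) = 3. Therefore the treewidth is 3.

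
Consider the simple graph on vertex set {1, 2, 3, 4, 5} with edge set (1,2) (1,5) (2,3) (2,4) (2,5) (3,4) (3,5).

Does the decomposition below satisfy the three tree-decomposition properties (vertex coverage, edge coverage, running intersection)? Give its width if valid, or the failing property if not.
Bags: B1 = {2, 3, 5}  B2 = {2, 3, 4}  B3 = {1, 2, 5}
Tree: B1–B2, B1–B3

Yes; width 2.

Vertex coverage: the bags together contain {1, 2, 3, 4, 5}, the full vertex set. Edge coverage: each edge of G has both endpoints in at least one bag. Running intersection: for every vertex, the bags containing it form a connected subtree. All three properties hold, so this is a valid tree decomposition of width max|bag| − 1 = 2, and hence tw(G) ≤ 2.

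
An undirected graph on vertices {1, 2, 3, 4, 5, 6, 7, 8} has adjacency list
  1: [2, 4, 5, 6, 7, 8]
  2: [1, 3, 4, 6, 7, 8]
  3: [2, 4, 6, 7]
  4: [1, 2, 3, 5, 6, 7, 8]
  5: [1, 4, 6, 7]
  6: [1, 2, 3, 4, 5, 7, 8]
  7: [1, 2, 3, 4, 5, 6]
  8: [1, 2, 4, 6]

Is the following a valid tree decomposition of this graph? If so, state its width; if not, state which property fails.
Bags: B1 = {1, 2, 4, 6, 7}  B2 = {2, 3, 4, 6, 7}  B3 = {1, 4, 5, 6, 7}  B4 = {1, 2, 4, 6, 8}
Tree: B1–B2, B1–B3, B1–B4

Vertex coverage: the bags together contain {1, 2, 3, 4, 5, 6, 7, 8}, the full vertex set. Edge coverage: each edge of G has both endpoints in at least one bag. Running intersection: for every vertex, the bags containing it form a connected subtree. All three properties hold, so this is a valid tree decomposition of width max|bag| − 1 = 4, and hence tw(G) ≤ 4.

Yes; width 4.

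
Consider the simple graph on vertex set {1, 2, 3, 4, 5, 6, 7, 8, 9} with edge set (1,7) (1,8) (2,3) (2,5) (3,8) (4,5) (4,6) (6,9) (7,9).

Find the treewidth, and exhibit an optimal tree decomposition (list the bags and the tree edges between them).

The largest bag has 3 vertices, giving width 2; this decomposition certifies tw(G) ≤ 2. The edges 7–1–8–3–2–5–4–6–9–7 form a cycle, so G is not a tree and its treewidth is at least 2. Hence tw(G) = 2 exactly.

Treewidth 2.
One such decomposition:
Bags: B1 = {1, 7, 8}  B2 = {3, 7, 8}  B3 = {2, 3, 7}  B4 = {2, 5, 7}  B5 = {4, 5, 7}  B6 = {4, 6, 7}  B7 = {6, 7, 9}
Tree: B1–B2, B2–B3, B3–B4, B4–B5, B5–B6, B6–B7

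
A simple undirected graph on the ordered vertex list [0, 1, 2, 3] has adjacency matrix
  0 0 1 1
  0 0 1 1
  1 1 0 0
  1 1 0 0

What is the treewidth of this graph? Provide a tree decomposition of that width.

Treewidth 2.
One such decomposition:
Bags: B1 = {0, 1, 3}  B2 = {0, 1, 2}
Tree: B1–B2

The largest bag has 3 vertices, giving width 2; this decomposition certifies tw(G) ≤ 2. The edges 0–3–1–2–0 form a cycle, so G is not a tree and its treewidth is at least 2. Therefore the treewidth is 2.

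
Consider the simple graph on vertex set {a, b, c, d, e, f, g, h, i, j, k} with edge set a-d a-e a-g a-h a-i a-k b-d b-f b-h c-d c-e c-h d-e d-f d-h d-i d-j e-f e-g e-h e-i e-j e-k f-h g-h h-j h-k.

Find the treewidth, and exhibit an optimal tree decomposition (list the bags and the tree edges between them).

The largest bag has 4 vertices, giving width 3; this decomposition certifies tw(G) ≤ 3. Conversely, {d, e, h, j} is a clique of size 4, and the vertices of any clique must share a bag in every tree decomposition; so some bag has ≥ 4 vertices and tw(G) ≥ 3. The upper and lower bounds meet at 3, so that is the treewidth.

Treewidth 3.
One such decomposition:
Bags: B1 = {a, e, g, h}  B2 = {a, d, e, h}  B3 = {a, d, e, i}  B4 = {a, e, h, k}  B5 = {d, e, f, h}  B6 = {c, d, e, h}  B7 = {b, d, f, h}  B8 = {d, e, h, j}
Tree: B1–B2, B2–B3, B2–B4, B2–B5, B5–B6, B5–B7, B5–B8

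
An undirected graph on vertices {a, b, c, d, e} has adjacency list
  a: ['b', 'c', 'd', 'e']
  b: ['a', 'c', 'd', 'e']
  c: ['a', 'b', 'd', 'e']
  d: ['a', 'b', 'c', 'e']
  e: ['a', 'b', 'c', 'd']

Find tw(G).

4

A width-4 tree decomposition is:
Bags: B1 = {a, b, c, d, e}
Tree: (single bag)
With just one bag of size 5, the width is 5 − 1 = 4, so tw(G) ≤ 4. Conversely, {a, b, c, d, e} is a clique of size 5, and the vertices of any clique must share a bag in every tree decomposition; so some bag has ≥ 5 vertices and tw(G) ≥ 4. Therefore the treewidth is 4.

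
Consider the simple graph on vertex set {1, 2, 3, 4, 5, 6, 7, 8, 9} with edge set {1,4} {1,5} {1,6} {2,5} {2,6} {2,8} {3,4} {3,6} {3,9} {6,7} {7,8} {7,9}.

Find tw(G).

3

A width-3 tree decomposition is:
Bags: B1 = {2, 5, 7, 8}  B2 = {2, 5, 6, 7}  B3 = {1, 5, 6, 7}  B4 = {1, 6, 7, 9}  B5 = {1, 3, 6, 9}  B6 = {1, 3, 4, 9}
Tree: B1–B2, B2–B3, B3–B4, B4–B5, B5–B6
Every bag has size at most 4, so the width is 4 − 1 = 3 and tw(G) ≤ 3. For the lower bound: the 4 vertex sets {2,5,8}, {7}, {6}, {1,3,4,9} are disjoint, each induces a connected subgraph, and every pair is joined by at least one edge of G. Contracting each set to a single vertex therefore yields K_{4} as a minor, and since treewidth is minor-monotone, tw(G) ≥ tw(K_{4}) = 3. Therefore the treewidth is 3.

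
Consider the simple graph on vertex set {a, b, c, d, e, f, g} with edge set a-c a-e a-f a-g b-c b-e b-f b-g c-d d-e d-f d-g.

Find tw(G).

A width-3 tree decomposition is:
Bags: B1 = {a, b, d, g}  B2 = {a, b, d, e}  B3 = {a, b, d, f}  B4 = {a, b, c, d}
Tree: B1–B2, B2–B3, B3–B4
Every bag has size at most 4, so the width is 4 − 1 = 3 and tw(G) ≤ 3. For the lower bound: the 4 vertex sets {b,g}, {a,e}, {d}, {f} are disjoint, each induces a connected subgraph, and every pair is joined by at least one edge of G. Contracting each set to a single vertex therefore yields K_{4} as a minor, and since treewidth is minor-monotone, tw(G) ≥ tw(K_{4}) = 3. Combining the bounds, tw(G) = 3.

3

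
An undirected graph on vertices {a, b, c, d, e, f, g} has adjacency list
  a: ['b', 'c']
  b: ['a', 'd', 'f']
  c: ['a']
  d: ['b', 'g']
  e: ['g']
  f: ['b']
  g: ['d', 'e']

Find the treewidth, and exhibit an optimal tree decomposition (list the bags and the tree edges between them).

Each bag holds 2 vertices, so the decomposition has width 1, which upper-bounds the treewidth. G has an edge, so its treewidth is at least 1. Combining the bounds, tw(G) = 1.

Treewidth 1.
Bags: B1 = {b, d}  B2 = {d, g}  B3 = {e, g}  B4 = {a, b}  B5 = {b, f}  B6 = {a, c}
Tree: B1–B2, B2–B3, B1–B4, B4–B5, B4–B6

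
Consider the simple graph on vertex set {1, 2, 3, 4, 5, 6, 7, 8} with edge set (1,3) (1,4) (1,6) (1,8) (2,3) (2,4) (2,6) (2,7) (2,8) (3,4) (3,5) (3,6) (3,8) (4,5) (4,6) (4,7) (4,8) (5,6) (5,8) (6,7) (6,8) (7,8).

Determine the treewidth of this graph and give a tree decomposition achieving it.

Every bag has size at most 5, so the width is 5 − 1 = 4 and tw(G) ≤ 4. On the other hand G contains the 5-clique {1, 3, 4, 6, 8}. A clique must lie in a single bag of any decomposition, so no decomposition can have width below 4. Therefore the treewidth is 4.

Treewidth 4.
One such decomposition:
Bags: B1 = {2, 3, 4, 6, 8}  B2 = {2, 4, 6, 7, 8}  B3 = {1, 3, 4, 6, 8}  B4 = {3, 4, 5, 6, 8}
Tree: B1–B2, B1–B3, B1–B4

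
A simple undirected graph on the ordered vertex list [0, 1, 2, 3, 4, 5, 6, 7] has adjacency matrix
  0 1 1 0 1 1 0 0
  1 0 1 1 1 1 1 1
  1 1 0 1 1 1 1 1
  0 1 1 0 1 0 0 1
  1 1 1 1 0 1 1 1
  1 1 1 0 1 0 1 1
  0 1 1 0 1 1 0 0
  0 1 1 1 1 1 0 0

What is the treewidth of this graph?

A width-4 tree decomposition is:
Bags: B1 = {1, 2, 4, 5, 7}  B2 = {1, 2, 4, 5, 6}  B3 = {1, 2, 3, 4, 7}  B4 = {0, 1, 2, 4, 5}
Tree: B1–B2, B1–B3, B1–B4
Each bag holds 5 vertices, so the decomposition has width 4, which upper-bounds the treewidth. Conversely, {1, 2, 3, 4, 7} is a clique of size 5, and the vertices of any clique must share a bag in every tree decomposition; so some bag has ≥ 5 vertices and tw(G) ≥ 4. Hence tw(G) = 4 exactly.

4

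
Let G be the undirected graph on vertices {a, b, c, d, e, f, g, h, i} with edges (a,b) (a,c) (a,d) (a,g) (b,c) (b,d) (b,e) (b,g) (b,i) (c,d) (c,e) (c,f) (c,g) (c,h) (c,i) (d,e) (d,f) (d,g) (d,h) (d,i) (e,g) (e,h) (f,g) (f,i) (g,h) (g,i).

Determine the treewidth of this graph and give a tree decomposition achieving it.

Treewidth 4.
Bags: B1 = {a, b, c, d, g}  B2 = {b, c, d, e, g}  B3 = {c, d, e, g, h}  B4 = {b, c, d, g, i}  B5 = {c, d, f, g, i}
Tree: B1–B2, B2–B3, B2–B4, B4–B5

Each bag holds 5 vertices, so the decomposition has width 4, which upper-bounds the treewidth. Conversely, {c, d, e, g, h} is a clique of size 5, and the vertices of any clique must share a bag in every tree decomposition; so some bag has ≥ 5 vertices and tw(G) ≥ 4. Hence tw(G) = 4 exactly.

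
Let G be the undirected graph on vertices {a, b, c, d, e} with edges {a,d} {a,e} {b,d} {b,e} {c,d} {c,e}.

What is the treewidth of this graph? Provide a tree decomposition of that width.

Treewidth 2.
One such decomposition:
Bags: B1 = {b, d, e}  B2 = {c, d, e}  B3 = {a, d, e}
Tree: B1–B2, B2–B3

Every bag has size at most 3, so the width is 3 − 1 = 2 and tw(G) ≤ 2. The edges e–b–d–c–e form a cycle, so G is not a tree and its treewidth is at least 2. Combining the bounds, tw(G) = 2.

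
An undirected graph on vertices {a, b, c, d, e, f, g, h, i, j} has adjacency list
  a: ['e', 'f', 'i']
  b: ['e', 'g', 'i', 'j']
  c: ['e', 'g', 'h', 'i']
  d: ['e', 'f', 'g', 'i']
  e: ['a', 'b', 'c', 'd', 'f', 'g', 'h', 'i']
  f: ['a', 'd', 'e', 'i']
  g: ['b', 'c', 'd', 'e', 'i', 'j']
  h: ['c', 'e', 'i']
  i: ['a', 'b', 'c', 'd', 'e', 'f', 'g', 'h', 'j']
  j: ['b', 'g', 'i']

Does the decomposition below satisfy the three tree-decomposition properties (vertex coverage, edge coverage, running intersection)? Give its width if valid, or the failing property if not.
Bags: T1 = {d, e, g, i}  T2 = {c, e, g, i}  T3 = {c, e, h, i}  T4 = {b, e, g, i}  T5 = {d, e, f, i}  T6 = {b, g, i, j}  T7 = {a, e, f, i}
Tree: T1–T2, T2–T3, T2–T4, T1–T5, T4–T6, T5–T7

Yes; width 3.

Checking the three conditions: (i) the bags cover all of {a, b, c, d, e, f, g, h, i, j}; (ii) for each edge, some bag contains both endpoints; (iii) the bags containing any fixed vertex form a subtree. All hold, so the decomposition is valid with width 4 − 1 = 3.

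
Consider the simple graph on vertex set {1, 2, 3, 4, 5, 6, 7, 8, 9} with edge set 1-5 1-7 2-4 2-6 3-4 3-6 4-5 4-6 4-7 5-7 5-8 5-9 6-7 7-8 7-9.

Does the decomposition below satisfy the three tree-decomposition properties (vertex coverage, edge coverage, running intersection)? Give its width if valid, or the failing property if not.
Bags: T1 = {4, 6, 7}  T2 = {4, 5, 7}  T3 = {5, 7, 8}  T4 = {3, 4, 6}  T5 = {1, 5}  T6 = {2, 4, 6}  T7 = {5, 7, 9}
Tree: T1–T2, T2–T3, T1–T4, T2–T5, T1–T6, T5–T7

No — edge (7,1) lies in no bag.

A tree decomposition must satisfy three properties: every vertex lies in some bag; for every edge, both endpoints lie together in some bag; and for every vertex, the bags containing it form a connected subtree. Here edge (7,1) lies in no bag, so the decomposition is invalid.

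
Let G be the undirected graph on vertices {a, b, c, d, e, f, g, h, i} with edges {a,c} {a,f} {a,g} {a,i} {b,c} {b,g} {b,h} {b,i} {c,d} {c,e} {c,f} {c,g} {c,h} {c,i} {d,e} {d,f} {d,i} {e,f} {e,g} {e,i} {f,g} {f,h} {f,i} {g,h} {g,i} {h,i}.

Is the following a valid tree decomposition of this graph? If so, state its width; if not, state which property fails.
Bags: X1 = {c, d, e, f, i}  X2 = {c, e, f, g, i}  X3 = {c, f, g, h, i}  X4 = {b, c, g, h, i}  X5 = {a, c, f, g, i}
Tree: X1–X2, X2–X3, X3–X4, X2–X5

Yes; width 4.

Checking the three conditions: (i) the bags cover all of {a, b, c, d, e, f, g, h, i}; (ii) for each edge, some bag contains both endpoints; (iii) the bags containing any fixed vertex form a subtree. All hold, so the decomposition is valid with width 5 − 1 = 4.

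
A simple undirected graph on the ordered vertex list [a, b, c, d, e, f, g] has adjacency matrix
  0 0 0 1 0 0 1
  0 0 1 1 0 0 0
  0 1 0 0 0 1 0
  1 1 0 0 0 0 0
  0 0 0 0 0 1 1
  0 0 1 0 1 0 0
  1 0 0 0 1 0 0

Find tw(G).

A width-2 tree decomposition is:
Bags: B1 = {a, d, g}  B2 = {d, e, g}  B3 = {d, e, f}  B4 = {c, d, f}  B5 = {b, c, d}
Tree: B1–B2, B2–B3, B3–B4, B4–B5
Every bag has size at most 3, so the width is 3 − 1 = 2 and tw(G) ≤ 2. Since d–a–g–e–f–c–b–d is a cycle in G, G is not acyclic. Forests are exactly the graphs of treewidth ≤ 1, so tw(G) ≥ 2. Combining the bounds, tw(G) = 2.

2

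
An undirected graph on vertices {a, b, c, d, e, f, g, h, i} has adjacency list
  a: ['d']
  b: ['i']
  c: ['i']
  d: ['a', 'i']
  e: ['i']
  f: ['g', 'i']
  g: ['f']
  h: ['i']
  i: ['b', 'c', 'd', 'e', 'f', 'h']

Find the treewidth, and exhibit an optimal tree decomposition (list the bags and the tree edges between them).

Treewidth 1.
One such decomposition:
Bags: B1 = {b, i}  B2 = {d, i}  B3 = {f, i}  B4 = {a, d}  B5 = {c, i}  B6 = {h, i}  B7 = {e, i}  B8 = {f, g}
Tree: B1–B2, B2–B3, B2–B4, B1–B5, B1–B6, B5–B7, B3–B8

The largest bag has 2 vertices, giving width 1; this decomposition certifies tw(G) ≤ 1. Since G has at least one edge (e.g. b–i), it is not an edgeless graph, so tw(G) ≥ 1. The upper and lower bounds meet at 1, so that is the treewidth.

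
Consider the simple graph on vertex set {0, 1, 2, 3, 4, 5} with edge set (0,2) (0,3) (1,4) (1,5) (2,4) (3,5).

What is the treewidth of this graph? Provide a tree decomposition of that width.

Treewidth 2.
Bags: B1 = {1, 2, 4}  B2 = {1, 2, 5}  B3 = {2, 3, 5}  B4 = {0, 2, 3}
Tree: B1–B2, B2–B3, B3–B4

The largest bag has 3 vertices, giving width 2; this decomposition certifies tw(G) ≤ 2. Since 2–4–1–5–3–0–2 is a cycle in G, G is not acyclic. Forests are exactly the graphs of treewidth ≤ 1, so tw(G) ≥ 2. The upper and lower bounds meet at 2, so that is the treewidth.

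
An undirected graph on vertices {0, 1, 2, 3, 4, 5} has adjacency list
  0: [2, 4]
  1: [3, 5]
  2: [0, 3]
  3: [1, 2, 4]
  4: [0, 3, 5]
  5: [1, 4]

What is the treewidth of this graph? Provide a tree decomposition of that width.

Treewidth 2.
One optimal decomposition is:
Bags: B1 = {0, 2, 3}  B2 = {0, 3, 4}  B3 = {1, 3, 4}  B4 = {1, 4, 5}
Tree: B1–B2, B2–B3, B3–B4

The largest bag has 3 vertices, giving width 2; this decomposition certifies tw(G) ≤ 2. The edges 2–0–4–3–2 form a cycle, so G is not a tree and its treewidth is at least 2. Hence tw(G) = 2 exactly.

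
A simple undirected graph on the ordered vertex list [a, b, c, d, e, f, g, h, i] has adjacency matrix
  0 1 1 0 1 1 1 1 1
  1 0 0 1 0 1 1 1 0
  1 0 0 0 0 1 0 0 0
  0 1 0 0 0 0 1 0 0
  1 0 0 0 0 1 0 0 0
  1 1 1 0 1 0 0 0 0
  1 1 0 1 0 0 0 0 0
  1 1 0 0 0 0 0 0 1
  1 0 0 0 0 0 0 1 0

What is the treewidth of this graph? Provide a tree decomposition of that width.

Treewidth 2.
One such decomposition:
Bags: B1 = {a, b, f}  B2 = {a, e, f}  B3 = {a, b, g}  B4 = {a, c, f}  B5 = {a, b, h}  B6 = {a, h, i}  B7 = {b, d, g}
Tree: B1–B2, B1–B3, B1–B4, B1–B5, B5–B6, B3–B7

The largest bag has 3 vertices, giving width 2; this decomposition certifies tw(G) ≤ 2. For the lower bound, the 3 vertices {b, d, g} are pairwise adjacent, and any tree decomposition puts a clique entirely inside one bag — forcing width ≥ 2. The upper and lower bounds meet at 2, so that is the treewidth.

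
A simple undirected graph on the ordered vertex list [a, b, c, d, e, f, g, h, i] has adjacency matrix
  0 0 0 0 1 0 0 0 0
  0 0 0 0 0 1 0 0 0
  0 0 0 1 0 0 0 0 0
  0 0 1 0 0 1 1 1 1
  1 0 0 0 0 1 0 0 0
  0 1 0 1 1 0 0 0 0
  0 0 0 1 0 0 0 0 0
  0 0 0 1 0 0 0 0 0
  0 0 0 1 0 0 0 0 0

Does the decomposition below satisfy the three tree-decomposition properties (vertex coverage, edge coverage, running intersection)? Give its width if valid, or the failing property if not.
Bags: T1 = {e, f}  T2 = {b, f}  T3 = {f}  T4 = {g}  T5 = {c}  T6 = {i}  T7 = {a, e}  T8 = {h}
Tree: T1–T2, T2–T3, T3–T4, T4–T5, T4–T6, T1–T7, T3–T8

No — vertex d appears in no bag.

A tree decomposition must satisfy three properties: every vertex lies in some bag; for every edge, both endpoints lie together in some bag; and for every vertex, the bags containing it form a connected subtree. Here vertex d appears in no bag, so the decomposition is invalid.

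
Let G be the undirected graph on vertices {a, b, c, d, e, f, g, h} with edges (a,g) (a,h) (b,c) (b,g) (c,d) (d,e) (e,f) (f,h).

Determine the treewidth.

2

A width-2 tree decomposition is:
Bags: B1 = {c, d, e}  B2 = {b, c, e}  B3 = {b, e, g}  B4 = {a, e, g}  B5 = {a, e, h}  B6 = {e, f, h}
Tree: B1–B2, B2–B3, B3–B4, B4–B5, B5–B6
Every bag has size at most 3, so the width is 3 − 1 = 2 and tw(G) ≤ 2. Since e–d–c–b–g–a–h–f–e is a cycle in G, G is not acyclic. Forests are exactly the graphs of treewidth ≤ 1, so tw(G) ≥ 2. Combining the bounds, tw(G) = 2.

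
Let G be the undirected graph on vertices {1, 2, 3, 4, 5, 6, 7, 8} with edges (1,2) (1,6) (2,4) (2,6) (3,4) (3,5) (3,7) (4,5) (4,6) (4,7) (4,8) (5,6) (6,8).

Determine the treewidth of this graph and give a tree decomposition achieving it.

Treewidth 2.
One such decomposition:
Bags: B1 = {3, 4, 5}  B2 = {3, 4, 7}  B3 = {4, 5, 6}  B4 = {2, 4, 6}  B5 = {4, 6, 8}  B6 = {1, 2, 6}
Tree: B1–B2, B1–B3, B3–B4, B4–B5, B4–B6

The largest bag has 3 vertices, giving width 2; this decomposition certifies tw(G) ≤ 2. For the lower bound, the 3 vertices {1, 2, 6} are pairwise adjacent, and any tree decomposition puts a clique entirely inside one bag — forcing width ≥ 2. Therefore the treewidth is 2.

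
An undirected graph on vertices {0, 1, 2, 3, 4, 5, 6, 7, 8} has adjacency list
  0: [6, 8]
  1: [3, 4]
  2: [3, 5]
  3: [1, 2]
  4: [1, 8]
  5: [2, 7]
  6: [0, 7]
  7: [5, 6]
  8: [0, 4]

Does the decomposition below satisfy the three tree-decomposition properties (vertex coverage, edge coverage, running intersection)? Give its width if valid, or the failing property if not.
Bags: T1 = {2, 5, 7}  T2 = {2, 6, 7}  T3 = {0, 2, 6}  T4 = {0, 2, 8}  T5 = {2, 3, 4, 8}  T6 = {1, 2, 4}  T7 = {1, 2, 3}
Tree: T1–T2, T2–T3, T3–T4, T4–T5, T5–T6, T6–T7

A tree decomposition must satisfy three properties: every vertex lies in some bag; for every edge, both endpoints lie together in some bag; and for every vertex, the bags containing it form a connected subtree. Here bags containing vertex 3 are not connected in the tree, so the decomposition is invalid.

No — bags containing vertex 3 are not connected in the tree.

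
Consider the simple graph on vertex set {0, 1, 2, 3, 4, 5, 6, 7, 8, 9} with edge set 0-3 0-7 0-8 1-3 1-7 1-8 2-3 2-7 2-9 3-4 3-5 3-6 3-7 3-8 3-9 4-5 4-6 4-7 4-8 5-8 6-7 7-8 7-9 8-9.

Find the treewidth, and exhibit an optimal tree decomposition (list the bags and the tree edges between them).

Treewidth 3.
Bags: B1 = {3, 7, 8, 9}  B2 = {3, 4, 7, 8}  B3 = {3, 4, 6, 7}  B4 = {2, 3, 7, 9}  B5 = {0, 3, 7, 8}  B6 = {3, 4, 5, 8}  B7 = {1, 3, 7, 8}
Tree: B1–B2, B2–B3, B1–B4, B2–B5, B2–B6, B2–B7

The largest bag has 4 vertices, giving width 3; this decomposition certifies tw(G) ≤ 3. For the lower bound, the 4 vertices {3, 4, 5, 8} are pairwise adjacent, and any tree decomposition puts a clique entirely inside one bag — forcing width ≥ 3. The upper and lower bounds meet at 3, so that is the treewidth.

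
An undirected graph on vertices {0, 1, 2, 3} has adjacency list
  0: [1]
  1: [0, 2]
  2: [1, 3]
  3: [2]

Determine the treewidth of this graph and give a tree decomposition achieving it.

Treewidth 1.
One such decomposition:
Bags: B1 = {1, 2}  B2 = {0, 1}  B3 = {2, 3}
Tree: B1–B2, B1–B3

The largest bag has 2 vertices, giving width 1; this decomposition certifies tw(G) ≤ 1. G has an edge, so its treewidth is at least 1. Therefore the treewidth is 1.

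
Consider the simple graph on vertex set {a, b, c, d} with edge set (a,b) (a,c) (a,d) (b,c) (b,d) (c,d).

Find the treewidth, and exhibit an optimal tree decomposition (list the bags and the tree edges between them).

With just one bag of size 4, the width is 4 − 1 = 3, so tw(G) ≤ 3. Conversely, {a, b, c, d} is a clique of size 4, and the vertices of any clique must share a bag in every tree decomposition; so some bag has ≥ 4 vertices and tw(G) ≥ 3. Combining the bounds, tw(G) = 3.

Treewidth 3.
Bags: B1 = {a, b, c, d}
Tree: (single bag)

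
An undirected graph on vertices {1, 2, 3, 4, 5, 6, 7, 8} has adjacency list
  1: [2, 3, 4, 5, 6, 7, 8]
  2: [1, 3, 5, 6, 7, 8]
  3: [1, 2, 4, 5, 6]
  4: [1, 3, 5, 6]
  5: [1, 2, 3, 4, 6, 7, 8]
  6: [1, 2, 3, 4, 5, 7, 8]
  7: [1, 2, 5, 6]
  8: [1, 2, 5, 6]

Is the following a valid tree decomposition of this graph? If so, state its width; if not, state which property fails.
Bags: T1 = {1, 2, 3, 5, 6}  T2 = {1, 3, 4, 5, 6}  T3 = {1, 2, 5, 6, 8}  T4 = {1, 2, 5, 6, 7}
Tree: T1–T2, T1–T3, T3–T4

Vertex coverage: the bags together contain {1, 2, 3, 4, 5, 6, 7, 8}, the full vertex set. Edge coverage: each edge of G has both endpoints in at least one bag. Running intersection: for every vertex, the bags containing it form a connected subtree. All three properties hold, so this is a valid tree decomposition of width max|bag| − 1 = 4, and hence tw(G) ≤ 4.

Yes; width 4.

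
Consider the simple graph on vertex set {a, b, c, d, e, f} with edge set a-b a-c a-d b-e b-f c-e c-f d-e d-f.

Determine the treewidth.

3

A width-3 tree decomposition is:
Bags: B1 = {a, b, c, d}  B2 = {b, c, d, f}  B3 = {b, c, d, e}
Tree: B1–B2, B2–B3
Every bag has size at most 4, so the width is 4 − 1 = 3 and tw(G) ≤ 3. For the lower bound: the 4 vertex sets {a,b}, {c,f}, {d}, {e} are disjoint, each induces a connected subgraph, and every pair is joined by at least one edge of G. Contracting each set to a single vertex therefore yields K_{4} as a minor, and since treewidth is minor-monotone, tw(G) ≥ tw(K_{4}) = 3. The upper and lower bounds meet at 3, so that is the treewidth.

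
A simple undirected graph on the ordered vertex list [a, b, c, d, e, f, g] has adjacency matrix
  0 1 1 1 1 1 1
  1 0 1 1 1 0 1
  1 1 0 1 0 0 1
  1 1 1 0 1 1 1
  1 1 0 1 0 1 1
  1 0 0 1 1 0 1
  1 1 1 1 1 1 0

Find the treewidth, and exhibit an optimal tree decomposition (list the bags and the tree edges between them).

Treewidth 4.
One such decomposition:
Bags: B1 = {a, b, d, e, g}  B2 = {a, d, e, f, g}  B3 = {a, b, c, d, g}
Tree: B1–B2, B1–B3

Every bag has size at most 5, so the width is 5 − 1 = 4 and tw(G) ≤ 4. For the lower bound, the 5 vertices {a, d, e, f, g} are pairwise adjacent, and any tree decomposition puts a clique entirely inside one bag — forcing width ≥ 4. The upper and lower bounds meet at 4, so that is the treewidth.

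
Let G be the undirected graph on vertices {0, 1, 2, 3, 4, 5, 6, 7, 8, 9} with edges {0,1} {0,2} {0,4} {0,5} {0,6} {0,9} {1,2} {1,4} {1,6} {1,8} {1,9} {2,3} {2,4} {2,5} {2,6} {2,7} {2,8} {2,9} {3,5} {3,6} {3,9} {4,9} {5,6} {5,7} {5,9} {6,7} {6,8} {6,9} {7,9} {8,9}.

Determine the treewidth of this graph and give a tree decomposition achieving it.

Treewidth 4.
One optimal decomposition is:
Bags: B1 = {0, 1, 2, 6, 9}  B2 = {0, 2, 5, 6, 9}  B3 = {0, 1, 2, 4, 9}  B4 = {2, 5, 6, 7, 9}  B5 = {1, 2, 6, 8, 9}  B6 = {2, 3, 5, 6, 9}
Tree: B1–B2, B1–B3, B2–B4, B1–B5, B4–B6

Every bag has size at most 5, so the width is 5 − 1 = 4 and tw(G) ≤ 4. For the lower bound, the 5 vertices {0, 1, 2, 4, 9} are pairwise adjacent, and any tree decomposition puts a clique entirely inside one bag — forcing width ≥ 4. The upper and lower bounds meet at 4, so that is the treewidth.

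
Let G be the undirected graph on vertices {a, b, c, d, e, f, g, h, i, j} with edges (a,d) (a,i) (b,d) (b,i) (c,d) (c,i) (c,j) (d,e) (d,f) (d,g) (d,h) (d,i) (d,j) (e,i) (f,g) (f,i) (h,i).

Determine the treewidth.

2

A width-2 tree decomposition is:
Bags: B1 = {b, d, i}  B2 = {d, e, i}  B3 = {c, d, i}  B4 = {d, h, i}  B5 = {a, d, i}  B6 = {d, f, i}  B7 = {c, d, j}  B8 = {d, f, g}
Tree: B1–B2, B1–B3, B1–B4, B1–B5, B3–B6, B3–B7, B6–B8
Every bag has size at most 3, so the width is 3 − 1 = 2 and tw(G) ≤ 2. On the other hand G contains the 3-clique {d, f, g}. A clique must lie in a single bag of any decomposition, so no decomposition can have width below 2. The upper and lower bounds meet at 2, so that is the treewidth.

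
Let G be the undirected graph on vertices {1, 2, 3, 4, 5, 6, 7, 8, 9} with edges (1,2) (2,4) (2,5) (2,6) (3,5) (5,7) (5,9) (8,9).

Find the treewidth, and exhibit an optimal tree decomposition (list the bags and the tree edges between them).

Every bag has size at most 2, so the width is 2 − 1 = 1 and tw(G) ≤ 1. G has an edge, so its treewidth is at least 1. Hence tw(G) = 1 exactly.

Treewidth 1.
One such decomposition:
Bags: B1 = {5, 7}  B2 = {2, 5}  B3 = {5, 9}  B4 = {2, 4}  B5 = {2, 6}  B6 = {8, 9}  B7 = {3, 5}  B8 = {1, 2}
Tree: B1–B2, B1–B3, B2–B4, B2–B5, B3–B6, B3–B7, B2–B8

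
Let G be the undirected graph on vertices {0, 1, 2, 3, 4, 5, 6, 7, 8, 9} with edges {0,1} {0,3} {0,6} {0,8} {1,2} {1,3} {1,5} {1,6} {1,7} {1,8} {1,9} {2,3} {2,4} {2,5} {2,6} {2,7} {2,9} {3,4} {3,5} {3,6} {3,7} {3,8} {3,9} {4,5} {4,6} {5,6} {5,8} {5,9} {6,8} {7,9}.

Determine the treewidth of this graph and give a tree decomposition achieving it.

Treewidth 4.
One optimal decomposition is:
Bags: B1 = {1, 3, 5, 6, 8}  B2 = {1, 2, 3, 5, 6}  B3 = {1, 2, 3, 5, 9}  B4 = {2, 3, 4, 5, 6}  B5 = {1, 2, 3, 7, 9}  B6 = {0, 1, 3, 6, 8}
Tree: B1–B2, B2–B3, B2–B4, B3–B5, B1–B6

The largest bag has 5 vertices, giving width 4; this decomposition certifies tw(G) ≤ 4. Conversely, {0, 1, 3, 6, 8} is a clique of size 5, and the vertices of any clique must share a bag in every tree decomposition; so some bag has ≥ 5 vertices and tw(G) ≥ 4. The upper and lower bounds meet at 4, so that is the treewidth.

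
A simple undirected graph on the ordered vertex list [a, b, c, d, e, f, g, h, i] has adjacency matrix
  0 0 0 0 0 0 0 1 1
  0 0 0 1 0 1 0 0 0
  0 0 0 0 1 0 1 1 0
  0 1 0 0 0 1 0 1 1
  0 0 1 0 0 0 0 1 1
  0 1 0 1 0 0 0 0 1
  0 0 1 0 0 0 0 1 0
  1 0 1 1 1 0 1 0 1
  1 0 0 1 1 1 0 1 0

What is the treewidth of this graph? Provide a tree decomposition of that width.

Each bag holds 3 vertices, so the decomposition has width 2, which upper-bounds the treewidth. For the lower bound, the 3 vertices {c, g, h} are pairwise adjacent, and any tree decomposition puts a clique entirely inside one bag — forcing width ≥ 2. Hence tw(G) = 2 exactly.

Treewidth 2.
One such decomposition:
Bags: B1 = {c, e, h}  B2 = {e, h, i}  B3 = {d, h, i}  B4 = {d, f, i}  B5 = {b, d, f}  B6 = {c, g, h}  B7 = {a, h, i}
Tree: B1–B2, B2–B3, B3–B4, B4–B5, B1–B6, B3–B7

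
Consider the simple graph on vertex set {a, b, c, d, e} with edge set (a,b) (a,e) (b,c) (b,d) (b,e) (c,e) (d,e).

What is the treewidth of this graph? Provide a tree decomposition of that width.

Every bag has size at most 3, so the width is 3 − 1 = 2 and tw(G) ≤ 2. For the lower bound, the 3 vertices {b, d, e} are pairwise adjacent, and any tree decomposition puts a clique entirely inside one bag — forcing width ≥ 2. Combining the bounds, tw(G) = 2.

Treewidth 2.
One such decomposition:
Bags: B1 = {b, d, e}  B2 = {b, c, e}  B3 = {a, b, e}
Tree: B1–B2, B2–B3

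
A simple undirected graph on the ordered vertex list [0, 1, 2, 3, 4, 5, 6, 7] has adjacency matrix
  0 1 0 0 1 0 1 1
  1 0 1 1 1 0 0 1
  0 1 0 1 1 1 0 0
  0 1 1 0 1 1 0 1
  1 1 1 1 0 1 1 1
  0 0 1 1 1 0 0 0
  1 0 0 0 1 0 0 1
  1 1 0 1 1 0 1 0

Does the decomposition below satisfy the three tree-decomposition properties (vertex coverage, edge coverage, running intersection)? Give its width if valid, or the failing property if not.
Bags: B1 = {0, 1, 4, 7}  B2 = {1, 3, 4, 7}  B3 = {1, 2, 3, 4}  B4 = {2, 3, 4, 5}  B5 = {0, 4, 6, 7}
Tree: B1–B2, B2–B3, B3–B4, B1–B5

Yes; width 3.

Every vertex of G appears in some bag (union = {0, 1, 2, 3, 4, 5, 6, 7}); every edge is covered by a bag; and for each vertex v the set of bags containing v is connected in the bag tree. The decomposition is therefore valid. The largest bag has 4 vertices, so the width is 3.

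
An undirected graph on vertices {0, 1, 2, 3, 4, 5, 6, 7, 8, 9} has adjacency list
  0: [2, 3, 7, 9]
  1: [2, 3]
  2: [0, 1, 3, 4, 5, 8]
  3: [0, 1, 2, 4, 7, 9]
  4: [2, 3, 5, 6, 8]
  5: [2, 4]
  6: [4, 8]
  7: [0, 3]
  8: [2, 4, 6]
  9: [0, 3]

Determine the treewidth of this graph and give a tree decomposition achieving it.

Each bag holds 3 vertices, so the decomposition has width 2, which upper-bounds the treewidth. For the lower bound, the 3 vertices {0, 3, 9} are pairwise adjacent, and any tree decomposition puts a clique entirely inside one bag — forcing width ≥ 2. Combining the bounds, tw(G) = 2.

Treewidth 2.
One optimal decomposition is:
Bags: B1 = {2, 3, 4}  B2 = {1, 2, 3}  B3 = {0, 2, 3}  B4 = {0, 3, 7}  B5 = {2, 4, 5}  B6 = {2, 4, 8}  B7 = {4, 6, 8}  B8 = {0, 3, 9}
Tree: B1–B2, B1–B3, B3–B4, B1–B5, B1–B6, B6–B7, B4–B8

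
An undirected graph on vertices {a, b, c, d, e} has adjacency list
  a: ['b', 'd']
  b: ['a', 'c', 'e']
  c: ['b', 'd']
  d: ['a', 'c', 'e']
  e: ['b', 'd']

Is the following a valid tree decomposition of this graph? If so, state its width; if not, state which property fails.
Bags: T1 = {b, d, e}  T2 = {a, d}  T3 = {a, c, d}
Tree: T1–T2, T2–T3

A tree decomposition must satisfy three properties: every vertex lies in some bag; for every edge, both endpoints lie together in some bag; and for every vertex, the bags containing it form a connected subtree. Here edge (b,a) lies in no bag, so the decomposition is invalid.

No — edge (b,a) lies in no bag.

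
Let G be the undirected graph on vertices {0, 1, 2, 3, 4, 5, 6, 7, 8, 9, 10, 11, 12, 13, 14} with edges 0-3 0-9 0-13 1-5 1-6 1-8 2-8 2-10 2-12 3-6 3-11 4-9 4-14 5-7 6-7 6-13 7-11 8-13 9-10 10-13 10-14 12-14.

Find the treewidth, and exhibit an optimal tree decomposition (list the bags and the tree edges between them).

The largest bag has 4 vertices, giving width 3; this decomposition certifies tw(G) ≤ 3. For the lower bound: the 4 vertex sets {5,7,11}, {1}, {6}, {0,3,8,13} are disjoint, each induces a connected subgraph, and every pair is joined by at least one edge of G. Contracting each set to a single vertex therefore yields K_{4} as a minor, and since treewidth is minor-monotone, tw(G) ≥ tw(K_{4}) = 3. Hence tw(G) = 3 exactly.

Treewidth 3.
One such decomposition:
Bags: B1 = {1, 5, 7, 11}  B2 = {1, 6, 7, 11}  B3 = {1, 3, 6, 11}  B4 = {1, 3, 6, 8}  B5 = {3, 6, 8, 13}  B6 = {0, 3, 8, 13}  B7 = {0, 2, 8, 13}  B8 = {0, 2, 10, 13}  B9 = {0, 2, 9, 10}  B10 = {2, 9, 10, 12}  B11 = {9, 10, 12, 14}  B12 = {4, 9, 12, 14}
Tree: B1–B2, B2–B3, B3–B4, B4–B5, B5–B6, B6–B7, B7–B8, B8–B9, B9–B10, B10–B11, B11–B12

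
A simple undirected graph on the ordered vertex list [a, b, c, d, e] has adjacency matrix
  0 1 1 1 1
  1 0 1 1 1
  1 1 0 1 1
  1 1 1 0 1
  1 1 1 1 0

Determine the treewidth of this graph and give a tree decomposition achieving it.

Treewidth 4.
One optimal decomposition is:
Bags: B1 = {a, b, c, d, e}
Tree: (single bag)

A single bag containing all 5 vertices is trivially a valid decomposition of width 4. Conversely, {a, b, c, d, e} is a clique of size 5, and the vertices of any clique must share a bag in every tree decomposition; so some bag has ≥ 5 vertices and tw(G) ≥ 4. Therefore the treewidth is 4.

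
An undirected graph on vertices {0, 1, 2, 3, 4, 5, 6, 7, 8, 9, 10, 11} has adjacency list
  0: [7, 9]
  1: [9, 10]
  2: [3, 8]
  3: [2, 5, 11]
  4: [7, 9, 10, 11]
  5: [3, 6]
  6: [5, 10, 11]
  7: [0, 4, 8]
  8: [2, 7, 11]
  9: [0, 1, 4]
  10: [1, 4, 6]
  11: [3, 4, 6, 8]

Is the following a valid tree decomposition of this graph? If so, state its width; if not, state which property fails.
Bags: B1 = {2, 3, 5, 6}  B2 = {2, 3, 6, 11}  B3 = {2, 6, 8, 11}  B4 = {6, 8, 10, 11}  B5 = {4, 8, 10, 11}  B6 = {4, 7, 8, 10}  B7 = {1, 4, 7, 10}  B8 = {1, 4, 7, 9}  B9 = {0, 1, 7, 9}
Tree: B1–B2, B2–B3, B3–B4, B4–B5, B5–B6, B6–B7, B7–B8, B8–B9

Yes; width 3.

Checking the three conditions: (i) the bags cover all of {0, 1, 2, 3, 4, 5, 6, 7, 8, 9, 10, 11}; (ii) for each edge, some bag contains both endpoints; (iii) the bags containing any fixed vertex form a subtree. All hold, so the decomposition is valid with width 4 − 1 = 3.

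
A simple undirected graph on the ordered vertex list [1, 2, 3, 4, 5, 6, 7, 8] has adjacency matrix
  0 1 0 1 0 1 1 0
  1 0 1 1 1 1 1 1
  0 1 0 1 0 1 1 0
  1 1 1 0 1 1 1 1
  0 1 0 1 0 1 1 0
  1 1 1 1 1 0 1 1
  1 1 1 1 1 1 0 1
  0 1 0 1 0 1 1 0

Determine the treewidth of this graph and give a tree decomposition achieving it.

Treewidth 4.
Bags: B1 = {2, 4, 6, 7, 8}  B2 = {2, 4, 5, 6, 7}  B3 = {2, 3, 4, 6, 7}  B4 = {1, 2, 4, 6, 7}
Tree: B1–B2, B2–B3, B1–B4

Each bag holds 5 vertices, so the decomposition has width 4, which upper-bounds the treewidth. Conversely, {2, 4, 6, 7, 8} is a clique of size 5, and the vertices of any clique must share a bag in every tree decomposition; so some bag has ≥ 5 vertices and tw(G) ≥ 4. Therefore the treewidth is 4.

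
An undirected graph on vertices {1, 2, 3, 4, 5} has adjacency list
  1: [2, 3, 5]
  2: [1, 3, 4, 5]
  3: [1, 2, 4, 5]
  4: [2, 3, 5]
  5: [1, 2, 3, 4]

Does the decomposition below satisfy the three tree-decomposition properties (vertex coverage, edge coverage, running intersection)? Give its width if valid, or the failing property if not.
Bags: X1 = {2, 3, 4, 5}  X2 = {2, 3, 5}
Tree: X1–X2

No — vertex 1 appears in no bag.

A tree decomposition must satisfy three properties: every vertex lies in some bag; for every edge, both endpoints lie together in some bag; and for every vertex, the bags containing it form a connected subtree. Here vertex 1 appears in no bag, so the decomposition is invalid.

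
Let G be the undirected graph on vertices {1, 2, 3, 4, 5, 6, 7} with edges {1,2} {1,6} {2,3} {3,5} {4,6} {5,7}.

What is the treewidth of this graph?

1

A width-1 tree decomposition is:
Bags: B1 = {4, 6}  B2 = {1, 6}  B3 = {1, 2}  B4 = {2, 3}  B5 = {3, 5}  B6 = {5, 7}
Tree: B1–B2, B2–B3, B3–B4, B4–B5, B5–B6
Each bag holds 2 vertices, so the decomposition has width 1, which upper-bounds the treewidth. Since G has at least one edge (e.g. 4–6), it is not an edgeless graph, so tw(G) ≥ 1. Hence tw(G) = 1 exactly.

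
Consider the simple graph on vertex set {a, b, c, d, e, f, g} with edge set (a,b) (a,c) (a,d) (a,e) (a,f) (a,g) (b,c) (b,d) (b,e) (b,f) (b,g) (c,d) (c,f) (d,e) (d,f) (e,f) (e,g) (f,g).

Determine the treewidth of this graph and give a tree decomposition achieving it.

Each bag holds 5 vertices, so the decomposition has width 4, which upper-bounds the treewidth. For the lower bound, the 5 vertices {a, b, d, e, f} are pairwise adjacent, and any tree decomposition puts a clique entirely inside one bag — forcing width ≥ 4. Hence tw(G) = 4 exactly.

Treewidth 4.
Bags: B1 = {a, b, c, d, f}  B2 = {a, b, d, e, f}  B3 = {a, b, e, f, g}
Tree: B1–B2, B2–B3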